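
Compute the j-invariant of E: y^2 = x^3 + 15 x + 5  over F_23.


Delta = -16(4 a^3 + 27 b^2) mod 23 = 3
-1728 * (4 a)^3 = -1728 * (4*15)^3 mod 23 = 2
j = 2 * 3^(-1) mod 23 = 16

j = 16 (mod 23)


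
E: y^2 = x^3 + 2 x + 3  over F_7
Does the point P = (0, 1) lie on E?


Check whether y^2 = x^3 + 2 x + 3 (mod 7) for (x, y) = (0, 1).
LHS: y^2 = 1^2 mod 7 = 1
RHS: x^3 + 2 x + 3 = 0^3 + 2*0 + 3 mod 7 = 3
LHS != RHS

No, not on the curve


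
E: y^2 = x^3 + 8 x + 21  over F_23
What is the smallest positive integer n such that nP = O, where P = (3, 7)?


Compute successive multiples of P until we hit O:
  1P = (3, 7)
  2P = (6, 20)
  3P = (20, 19)
  4P = (4, 18)
  5P = (22, 14)
  6P = (14, 18)
  7P = (7, 12)
  8P = (16, 17)
  ... (continuing to 19P)
  19P = O

ord(P) = 19


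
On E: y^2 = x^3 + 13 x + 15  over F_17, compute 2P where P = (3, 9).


Doubling: s = (3 x1^2 + a) / (2 y1)
s = (3*3^2 + 13) / (2*9) mod 17 = 6
x3 = s^2 - 2 x1 mod 17 = 6^2 - 2*3 = 13
y3 = s (x1 - x3) - y1 mod 17 = 6 * (3 - 13) - 9 = 16

2P = (13, 16)


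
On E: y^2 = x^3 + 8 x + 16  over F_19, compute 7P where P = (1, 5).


k = 7 = 111_2 (binary, LSB first: 111)
Double-and-add from P = (1, 5):
  bit 0 = 1: acc = O + (1, 5) = (1, 5)
  bit 1 = 1: acc = (1, 5) + (7, 15) = (18, 11)
  bit 2 = 1: acc = (18, 11) + (9, 0) = (1, 14)

7P = (1, 14)


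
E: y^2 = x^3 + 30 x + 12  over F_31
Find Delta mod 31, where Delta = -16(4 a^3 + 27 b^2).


4 a^3 + 27 b^2 = 4*30^3 + 27*12^2 = 108000 + 3888 = 111888
Delta = -16 * (111888) = -1790208
Delta mod 31 = 11

Delta = 11 (mod 31)


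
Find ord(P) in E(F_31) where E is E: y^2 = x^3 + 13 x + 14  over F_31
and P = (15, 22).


Compute successive multiples of P until we hit O:
  1P = (15, 22)
  2P = (8, 17)
  3P = (18, 29)
  4P = (0, 13)
  5P = (30, 0)
  6P = (0, 18)
  7P = (18, 2)
  8P = (8, 14)
  ... (continuing to 10P)
  10P = O

ord(P) = 10


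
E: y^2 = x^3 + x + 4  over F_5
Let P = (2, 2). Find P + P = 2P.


Doubling: s = (3 x1^2 + a) / (2 y1)
s = (3*2^2 + 1) / (2*2) mod 5 = 2
x3 = s^2 - 2 x1 mod 5 = 2^2 - 2*2 = 0
y3 = s (x1 - x3) - y1 mod 5 = 2 * (2 - 0) - 2 = 2

2P = (0, 2)


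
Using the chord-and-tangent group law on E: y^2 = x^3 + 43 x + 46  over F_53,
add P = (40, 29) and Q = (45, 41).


P != Q, so use the chord formula.
s = (y2 - y1) / (x2 - x1) = (12) / (5) mod 53 = 13
x3 = s^2 - x1 - x2 mod 53 = 13^2 - 40 - 45 = 31
y3 = s (x1 - x3) - y1 mod 53 = 13 * (40 - 31) - 29 = 35

P + Q = (31, 35)


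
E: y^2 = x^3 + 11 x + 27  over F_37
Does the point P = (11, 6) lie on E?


Check whether y^2 = x^3 + 11 x + 27 (mod 37) for (x, y) = (11, 6).
LHS: y^2 = 6^2 mod 37 = 36
RHS: x^3 + 11 x + 27 = 11^3 + 11*11 + 27 mod 37 = 36
LHS = RHS

Yes, on the curve


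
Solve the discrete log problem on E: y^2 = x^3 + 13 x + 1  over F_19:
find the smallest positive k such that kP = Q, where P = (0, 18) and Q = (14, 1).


Enumerate multiples of P until we hit Q = (14, 1):
  1P = (0, 18)
  2P = (9, 12)
  3P = (2, 15)
  4P = (5, 18)
  5P = (14, 1)
Match found at i = 5.

k = 5


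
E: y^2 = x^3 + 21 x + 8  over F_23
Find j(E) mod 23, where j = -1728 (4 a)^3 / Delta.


Delta = -16(4 a^3 + 27 b^2) mod 23 = 4
-1728 * (4 a)^3 = -1728 * (4*21)^3 mod 23 = 18
j = 18 * 4^(-1) mod 23 = 16

j = 16 (mod 23)


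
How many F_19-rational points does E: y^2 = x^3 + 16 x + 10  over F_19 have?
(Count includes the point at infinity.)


For each x in F_19, count y with y^2 = x^3 + 16 x + 10 mod 19:
  x = 3: RHS = 9, y in [3, 16]  -> 2 point(s)
  x = 4: RHS = 5, y in [9, 10]  -> 2 point(s)
  x = 5: RHS = 6, y in [5, 14]  -> 2 point(s)
  x = 7: RHS = 9, y in [3, 16]  -> 2 point(s)
  x = 8: RHS = 4, y in [2, 17]  -> 2 point(s)
  x = 9: RHS = 9, y in [3, 16]  -> 2 point(s)
  x = 10: RHS = 11, y in [7, 12]  -> 2 point(s)
  x = 11: RHS = 16, y in [4, 15]  -> 2 point(s)
  x = 12: RHS = 11, y in [7, 12]  -> 2 point(s)
  x = 16: RHS = 11, y in [7, 12]  -> 2 point(s)
Affine points: 20. Add the point at infinity: total = 21.

#E(F_19) = 21


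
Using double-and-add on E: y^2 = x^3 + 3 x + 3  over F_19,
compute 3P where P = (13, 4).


k = 3 = 11_2 (binary, LSB first: 11)
Double-and-add from P = (13, 4):
  bit 0 = 1: acc = O + (13, 4) = (13, 4)
  bit 1 = 1: acc = (13, 4) + (16, 9) = (16, 10)

3P = (16, 10)


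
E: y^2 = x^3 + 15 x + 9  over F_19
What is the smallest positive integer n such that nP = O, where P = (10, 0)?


Compute successive multiples of P until we hit O:
  1P = (10, 0)
  2P = O

ord(P) = 2


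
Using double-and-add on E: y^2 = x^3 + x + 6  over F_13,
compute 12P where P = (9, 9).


k = 12 = 1100_2 (binary, LSB first: 0011)
Double-and-add from P = (9, 9):
  bit 0 = 0: acc unchanged = O
  bit 1 = 0: acc unchanged = O
  bit 2 = 1: acc = O + (3, 6) = (3, 6)
  bit 3 = 1: acc = (3, 6) + (11, 10) = (9, 4)

12P = (9, 4)


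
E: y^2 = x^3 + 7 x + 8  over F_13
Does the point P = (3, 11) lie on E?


Check whether y^2 = x^3 + 7 x + 8 (mod 13) for (x, y) = (3, 11).
LHS: y^2 = 11^2 mod 13 = 4
RHS: x^3 + 7 x + 8 = 3^3 + 7*3 + 8 mod 13 = 4
LHS = RHS

Yes, on the curve


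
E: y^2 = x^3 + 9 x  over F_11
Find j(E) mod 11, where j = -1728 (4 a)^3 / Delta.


Delta = -16(4 a^3 + 27 b^2) mod 11 = 6
-1728 * (4 a)^3 = -1728 * (4*9)^3 mod 11 = 6
j = 6 * 6^(-1) mod 11 = 1

j = 1 (mod 11)


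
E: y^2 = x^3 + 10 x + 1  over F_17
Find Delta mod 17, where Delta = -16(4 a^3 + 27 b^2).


4 a^3 + 27 b^2 = 4*10^3 + 27*1^2 = 4000 + 27 = 4027
Delta = -16 * (4027) = -64432
Delta mod 17 = 15

Delta = 15 (mod 17)


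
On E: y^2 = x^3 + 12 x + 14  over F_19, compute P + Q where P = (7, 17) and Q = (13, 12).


P != Q, so use the chord formula.
s = (y2 - y1) / (x2 - x1) = (14) / (6) mod 19 = 15
x3 = s^2 - x1 - x2 mod 19 = 15^2 - 7 - 13 = 15
y3 = s (x1 - x3) - y1 mod 19 = 15 * (7 - 15) - 17 = 15

P + Q = (15, 15)


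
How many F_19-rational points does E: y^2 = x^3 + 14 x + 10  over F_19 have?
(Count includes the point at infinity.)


For each x in F_19, count y with y^2 = x^3 + 14 x + 10 mod 19:
  x = 1: RHS = 6, y in [5, 14]  -> 2 point(s)
  x = 4: RHS = 16, y in [4, 15]  -> 2 point(s)
  x = 6: RHS = 6, y in [5, 14]  -> 2 point(s)
  x = 8: RHS = 7, y in [8, 11]  -> 2 point(s)
  x = 12: RHS = 6, y in [5, 14]  -> 2 point(s)
  x = 14: RHS = 5, y in [9, 10]  -> 2 point(s)
  x = 15: RHS = 4, y in [2, 17]  -> 2 point(s)
  x = 16: RHS = 17, y in [6, 13]  -> 2 point(s)
Affine points: 16. Add the point at infinity: total = 17.

#E(F_19) = 17


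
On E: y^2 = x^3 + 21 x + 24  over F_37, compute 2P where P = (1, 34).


Doubling: s = (3 x1^2 + a) / (2 y1)
s = (3*1^2 + 21) / (2*34) mod 37 = 33
x3 = s^2 - 2 x1 mod 37 = 33^2 - 2*1 = 14
y3 = s (x1 - x3) - y1 mod 37 = 33 * (1 - 14) - 34 = 18

2P = (14, 18)


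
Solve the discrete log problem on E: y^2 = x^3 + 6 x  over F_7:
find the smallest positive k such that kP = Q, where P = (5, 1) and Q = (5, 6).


Enumerate multiples of P until we hit Q = (5, 6):
  1P = (5, 1)
  2P = (1, 0)
  3P = (5, 6)
Match found at i = 3.

k = 3


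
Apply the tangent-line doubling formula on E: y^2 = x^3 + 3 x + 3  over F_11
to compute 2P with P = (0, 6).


Doubling: s = (3 x1^2 + a) / (2 y1)
s = (3*0^2 + 3) / (2*6) mod 11 = 3
x3 = s^2 - 2 x1 mod 11 = 3^2 - 2*0 = 9
y3 = s (x1 - x3) - y1 mod 11 = 3 * (0 - 9) - 6 = 0

2P = (9, 0)


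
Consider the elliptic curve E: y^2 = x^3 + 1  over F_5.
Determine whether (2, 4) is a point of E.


Check whether y^2 = x^3 + 0 x + 1 (mod 5) for (x, y) = (2, 4).
LHS: y^2 = 4^2 mod 5 = 1
RHS: x^3 + 0 x + 1 = 2^3 + 0*2 + 1 mod 5 = 4
LHS != RHS

No, not on the curve


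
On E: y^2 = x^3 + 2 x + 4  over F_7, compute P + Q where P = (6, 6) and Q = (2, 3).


P != Q, so use the chord formula.
s = (y2 - y1) / (x2 - x1) = (4) / (3) mod 7 = 6
x3 = s^2 - x1 - x2 mod 7 = 6^2 - 6 - 2 = 0
y3 = s (x1 - x3) - y1 mod 7 = 6 * (6 - 0) - 6 = 2

P + Q = (0, 2)


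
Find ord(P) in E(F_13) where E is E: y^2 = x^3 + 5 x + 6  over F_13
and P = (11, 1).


Compute successive multiples of P until we hit O:
  1P = (11, 1)
  2P = (8, 5)
  3P = (3, 10)
  4P = (9, 0)
  5P = (3, 3)
  6P = (8, 8)
  7P = (11, 12)
  8P = O

ord(P) = 8


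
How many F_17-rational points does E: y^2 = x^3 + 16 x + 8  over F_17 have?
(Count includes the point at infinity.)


For each x in F_17, count y with y^2 = x^3 + 16 x + 8 mod 17:
  x = 0: RHS = 8, y in [5, 12]  -> 2 point(s)
  x = 1: RHS = 8, y in [5, 12]  -> 2 point(s)
  x = 3: RHS = 15, y in [7, 10]  -> 2 point(s)
  x = 4: RHS = 0, y in [0]  -> 1 point(s)
  x = 5: RHS = 9, y in [3, 14]  -> 2 point(s)
  x = 7: RHS = 4, y in [2, 15]  -> 2 point(s)
  x = 8: RHS = 2, y in [6, 11]  -> 2 point(s)
  x = 11: RHS = 2, y in [6, 11]  -> 2 point(s)
  x = 13: RHS = 16, y in [4, 13]  -> 2 point(s)
  x = 14: RHS = 1, y in [1, 16]  -> 2 point(s)
  x = 15: RHS = 2, y in [6, 11]  -> 2 point(s)
  x = 16: RHS = 8, y in [5, 12]  -> 2 point(s)
Affine points: 23. Add the point at infinity: total = 24.

#E(F_17) = 24


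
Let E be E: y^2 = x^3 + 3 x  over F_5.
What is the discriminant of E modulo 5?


4 a^3 + 27 b^2 = 4*3^3 + 27*0^2 = 108 + 0 = 108
Delta = -16 * (108) = -1728
Delta mod 5 = 2

Delta = 2 (mod 5)


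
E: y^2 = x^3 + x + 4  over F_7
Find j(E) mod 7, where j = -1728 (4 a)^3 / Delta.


Delta = -16(4 a^3 + 27 b^2) mod 7 = 3
-1728 * (4 a)^3 = -1728 * (4*1)^3 mod 7 = 1
j = 1 * 3^(-1) mod 7 = 5

j = 5 (mod 7)


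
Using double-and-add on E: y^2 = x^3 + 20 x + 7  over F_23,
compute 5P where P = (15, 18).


k = 5 = 101_2 (binary, LSB first: 101)
Double-and-add from P = (15, 18):
  bit 0 = 1: acc = O + (15, 18) = (15, 18)
  bit 1 = 0: acc unchanged = (15, 18)
  bit 2 = 1: acc = (15, 18) + (2, 3) = (14, 15)

5P = (14, 15)


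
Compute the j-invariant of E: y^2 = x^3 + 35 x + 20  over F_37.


Delta = -16(4 a^3 + 27 b^2) mod 37 = 21
-1728 * (4 a)^3 = -1728 * (4*35)^3 mod 37 = 29
j = 29 * 21^(-1) mod 37 = 19

j = 19 (mod 37)


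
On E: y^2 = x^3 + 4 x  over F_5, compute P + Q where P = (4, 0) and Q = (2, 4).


P != Q, so use the chord formula.
s = (y2 - y1) / (x2 - x1) = (4) / (3) mod 5 = 3
x3 = s^2 - x1 - x2 mod 5 = 3^2 - 4 - 2 = 3
y3 = s (x1 - x3) - y1 mod 5 = 3 * (4 - 3) - 0 = 3

P + Q = (3, 3)


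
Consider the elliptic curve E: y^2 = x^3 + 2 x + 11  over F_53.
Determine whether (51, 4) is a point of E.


Check whether y^2 = x^3 + 2 x + 11 (mod 53) for (x, y) = (51, 4).
LHS: y^2 = 4^2 mod 53 = 16
RHS: x^3 + 2 x + 11 = 51^3 + 2*51 + 11 mod 53 = 52
LHS != RHS

No, not on the curve


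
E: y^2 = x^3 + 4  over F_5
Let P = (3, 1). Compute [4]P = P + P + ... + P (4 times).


k = 4 = 100_2 (binary, LSB first: 001)
Double-and-add from P = (3, 1):
  bit 0 = 0: acc unchanged = O
  bit 1 = 0: acc unchanged = O
  bit 2 = 1: acc = O + (0, 3) = (0, 3)

4P = (0, 3)


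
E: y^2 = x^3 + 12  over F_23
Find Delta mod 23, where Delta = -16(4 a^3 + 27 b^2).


4 a^3 + 27 b^2 = 4*0^3 + 27*12^2 = 0 + 3888 = 3888
Delta = -16 * (3888) = -62208
Delta mod 23 = 7

Delta = 7 (mod 23)


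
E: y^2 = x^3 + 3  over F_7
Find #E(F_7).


For each x in F_7, count y with y^2 = x^3 + 0 x + 3 mod 7:
  x = 1: RHS = 4, y in [2, 5]  -> 2 point(s)
  x = 2: RHS = 4, y in [2, 5]  -> 2 point(s)
  x = 3: RHS = 2, y in [3, 4]  -> 2 point(s)
  x = 4: RHS = 4, y in [2, 5]  -> 2 point(s)
  x = 5: RHS = 2, y in [3, 4]  -> 2 point(s)
  x = 6: RHS = 2, y in [3, 4]  -> 2 point(s)
Affine points: 12. Add the point at infinity: total = 13.

#E(F_7) = 13


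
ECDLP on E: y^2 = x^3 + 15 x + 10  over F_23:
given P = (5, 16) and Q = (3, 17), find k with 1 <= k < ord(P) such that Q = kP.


Enumerate multiples of P until we hit Q = (3, 17):
  1P = (5, 16)
  2P = (21, 8)
  3P = (3, 6)
  4P = (17, 16)
  5P = (1, 7)
  6P = (12, 20)
  7P = (19, 22)
  8P = (2, 5)
  9P = (9, 0)
  10P = (2, 18)
  11P = (19, 1)
  12P = (12, 3)
  13P = (1, 16)
  14P = (17, 7)
  15P = (3, 17)
Match found at i = 15.

k = 15


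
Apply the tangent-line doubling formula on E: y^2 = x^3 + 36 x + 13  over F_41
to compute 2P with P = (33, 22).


Doubling: s = (3 x1^2 + a) / (2 y1)
s = (3*33^2 + 36) / (2*22) mod 41 = 35
x3 = s^2 - 2 x1 mod 41 = 35^2 - 2*33 = 11
y3 = s (x1 - x3) - y1 mod 41 = 35 * (33 - 11) - 22 = 10

2P = (11, 10)


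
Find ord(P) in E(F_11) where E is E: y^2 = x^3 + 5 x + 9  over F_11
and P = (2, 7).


Compute successive multiples of P until we hit O:
  1P = (2, 7)
  2P = (0, 8)
  3P = (1, 9)
  4P = (1, 2)
  5P = (0, 3)
  6P = (2, 4)
  7P = O

ord(P) = 7


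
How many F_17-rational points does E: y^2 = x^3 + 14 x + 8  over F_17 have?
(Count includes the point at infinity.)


For each x in F_17, count y with y^2 = x^3 + 14 x + 8 mod 17:
  x = 0: RHS = 8, y in [5, 12]  -> 2 point(s)
  x = 3: RHS = 9, y in [3, 14]  -> 2 point(s)
  x = 4: RHS = 9, y in [3, 14]  -> 2 point(s)
  x = 5: RHS = 16, y in [4, 13]  -> 2 point(s)
  x = 6: RHS = 2, y in [6, 11]  -> 2 point(s)
  x = 9: RHS = 13, y in [8, 9]  -> 2 point(s)
  x = 10: RHS = 9, y in [3, 14]  -> 2 point(s)
  x = 12: RHS = 0, y in [0]  -> 1 point(s)
Affine points: 15. Add the point at infinity: total = 16.

#E(F_17) = 16


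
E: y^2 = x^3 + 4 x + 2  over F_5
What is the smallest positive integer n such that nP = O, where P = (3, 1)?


Compute successive multiples of P until we hit O:
  1P = (3, 1)
  2P = (3, 4)
  3P = O

ord(P) = 3


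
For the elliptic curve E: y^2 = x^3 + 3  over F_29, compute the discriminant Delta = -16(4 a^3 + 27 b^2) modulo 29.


4 a^3 + 27 b^2 = 4*0^3 + 27*3^2 = 0 + 243 = 243
Delta = -16 * (243) = -3888
Delta mod 29 = 27

Delta = 27 (mod 29)


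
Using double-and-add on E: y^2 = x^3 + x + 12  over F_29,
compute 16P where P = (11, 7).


k = 16 = 10000_2 (binary, LSB first: 00001)
Double-and-add from P = (11, 7):
  bit 0 = 0: acc unchanged = O
  bit 1 = 0: acc unchanged = O
  bit 2 = 0: acc unchanged = O
  bit 3 = 0: acc unchanged = O
  bit 4 = 1: acc = O + (15, 26) = (15, 26)

16P = (15, 26)


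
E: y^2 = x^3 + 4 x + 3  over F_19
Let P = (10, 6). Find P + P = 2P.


Doubling: s = (3 x1^2 + a) / (2 y1)
s = (3*10^2 + 4) / (2*6) mod 19 = 0
x3 = s^2 - 2 x1 mod 19 = 0^2 - 2*10 = 18
y3 = s (x1 - x3) - y1 mod 19 = 0 * (10 - 18) - 6 = 13

2P = (18, 13)


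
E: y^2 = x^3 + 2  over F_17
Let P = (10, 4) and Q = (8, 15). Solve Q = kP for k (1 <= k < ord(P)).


Enumerate multiples of P until we hit Q = (8, 15):
  1P = (10, 4)
  2P = (5, 5)
  3P = (0, 11)
  4P = (8, 15)
Match found at i = 4.

k = 4


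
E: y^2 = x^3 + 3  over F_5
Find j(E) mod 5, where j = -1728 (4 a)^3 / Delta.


Delta = -16(4 a^3 + 27 b^2) mod 5 = 2
-1728 * (4 a)^3 = -1728 * (4*0)^3 mod 5 = 0
j = 0 * 2^(-1) mod 5 = 0

j = 0 (mod 5)


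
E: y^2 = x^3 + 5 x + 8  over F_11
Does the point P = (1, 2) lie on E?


Check whether y^2 = x^3 + 5 x + 8 (mod 11) for (x, y) = (1, 2).
LHS: y^2 = 2^2 mod 11 = 4
RHS: x^3 + 5 x + 8 = 1^3 + 5*1 + 8 mod 11 = 3
LHS != RHS

No, not on the curve


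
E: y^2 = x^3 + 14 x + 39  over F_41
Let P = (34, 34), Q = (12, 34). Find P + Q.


P != Q, so use the chord formula.
s = (y2 - y1) / (x2 - x1) = (0) / (19) mod 41 = 0
x3 = s^2 - x1 - x2 mod 41 = 0^2 - 34 - 12 = 36
y3 = s (x1 - x3) - y1 mod 41 = 0 * (34 - 36) - 34 = 7

P + Q = (36, 7)


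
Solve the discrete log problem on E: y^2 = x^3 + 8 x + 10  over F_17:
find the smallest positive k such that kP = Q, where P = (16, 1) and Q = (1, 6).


Enumerate multiples of P until we hit Q = (1, 6):
  1P = (16, 1)
  2P = (11, 1)
  3P = (7, 16)
  4P = (10, 6)
  5P = (12, 7)
  6P = (4, 15)
  7P = (13, 4)
  8P = (6, 6)
  9P = (8, 12)
  10P = (1, 6)
Match found at i = 10.

k = 10


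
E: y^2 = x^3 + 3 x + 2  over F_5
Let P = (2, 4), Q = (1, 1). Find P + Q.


P != Q, so use the chord formula.
s = (y2 - y1) / (x2 - x1) = (2) / (4) mod 5 = 3
x3 = s^2 - x1 - x2 mod 5 = 3^2 - 2 - 1 = 1
y3 = s (x1 - x3) - y1 mod 5 = 3 * (2 - 1) - 4 = 4

P + Q = (1, 4)


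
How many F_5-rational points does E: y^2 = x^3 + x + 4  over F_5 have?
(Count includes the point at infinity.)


For each x in F_5, count y with y^2 = x^3 + 1 x + 4 mod 5:
  x = 0: RHS = 4, y in [2, 3]  -> 2 point(s)
  x = 1: RHS = 1, y in [1, 4]  -> 2 point(s)
  x = 2: RHS = 4, y in [2, 3]  -> 2 point(s)
  x = 3: RHS = 4, y in [2, 3]  -> 2 point(s)
Affine points: 8. Add the point at infinity: total = 9.

#E(F_5) = 9


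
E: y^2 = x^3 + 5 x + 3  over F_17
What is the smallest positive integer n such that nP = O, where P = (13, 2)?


Compute successive multiples of P until we hit O:
  1P = (13, 2)
  2P = (4, 11)
  3P = (1, 3)
  4P = (1, 14)
  5P = (4, 6)
  6P = (13, 15)
  7P = O

ord(P) = 7


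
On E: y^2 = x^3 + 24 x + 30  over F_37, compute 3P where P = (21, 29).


k = 3 = 11_2 (binary, LSB first: 11)
Double-and-add from P = (21, 29):
  bit 0 = 1: acc = O + (21, 29) = (21, 29)
  bit 1 = 1: acc = (21, 29) + (31, 22) = (31, 15)

3P = (31, 15)


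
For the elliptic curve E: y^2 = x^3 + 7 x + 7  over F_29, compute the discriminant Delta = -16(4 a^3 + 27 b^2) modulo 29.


4 a^3 + 27 b^2 = 4*7^3 + 27*7^2 = 1372 + 1323 = 2695
Delta = -16 * (2695) = -43120
Delta mod 29 = 3

Delta = 3 (mod 29)


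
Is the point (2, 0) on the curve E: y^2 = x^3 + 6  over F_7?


Check whether y^2 = x^3 + 0 x + 6 (mod 7) for (x, y) = (2, 0).
LHS: y^2 = 0^2 mod 7 = 0
RHS: x^3 + 0 x + 6 = 2^3 + 0*2 + 6 mod 7 = 0
LHS = RHS

Yes, on the curve


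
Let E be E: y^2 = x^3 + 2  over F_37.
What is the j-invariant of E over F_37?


Delta = -16(4 a^3 + 27 b^2) mod 37 = 11
-1728 * (4 a)^3 = -1728 * (4*0)^3 mod 37 = 0
j = 0 * 11^(-1) mod 37 = 0

j = 0 (mod 37)


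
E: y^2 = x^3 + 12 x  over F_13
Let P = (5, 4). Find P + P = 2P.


Doubling: s = (3 x1^2 + a) / (2 y1)
s = (3*5^2 + 12) / (2*4) mod 13 = 6
x3 = s^2 - 2 x1 mod 13 = 6^2 - 2*5 = 0
y3 = s (x1 - x3) - y1 mod 13 = 6 * (5 - 0) - 4 = 0

2P = (0, 0)


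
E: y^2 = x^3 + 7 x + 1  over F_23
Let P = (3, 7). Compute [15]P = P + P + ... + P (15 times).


k = 15 = 1111_2 (binary, LSB first: 1111)
Double-and-add from P = (3, 7):
  bit 0 = 1: acc = O + (3, 7) = (3, 7)
  bit 1 = 1: acc = (3, 7) + (6, 12) = (4, 22)
  bit 2 = 1: acc = (4, 22) + (11, 11) = (10, 17)
  bit 3 = 1: acc = (10, 17) + (5, 0) = (3, 16)

15P = (3, 16)


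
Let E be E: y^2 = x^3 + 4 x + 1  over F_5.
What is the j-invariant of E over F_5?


Delta = -16(4 a^3 + 27 b^2) mod 5 = 2
-1728 * (4 a)^3 = -1728 * (4*4)^3 mod 5 = 2
j = 2 * 2^(-1) mod 5 = 1

j = 1 (mod 5)


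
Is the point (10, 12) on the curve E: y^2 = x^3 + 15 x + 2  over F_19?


Check whether y^2 = x^3 + 15 x + 2 (mod 19) for (x, y) = (10, 12).
LHS: y^2 = 12^2 mod 19 = 11
RHS: x^3 + 15 x + 2 = 10^3 + 15*10 + 2 mod 19 = 12
LHS != RHS

No, not on the curve


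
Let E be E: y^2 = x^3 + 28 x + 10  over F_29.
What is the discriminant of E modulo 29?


4 a^3 + 27 b^2 = 4*28^3 + 27*10^2 = 87808 + 2700 = 90508
Delta = -16 * (90508) = -1448128
Delta mod 29 = 16

Delta = 16 (mod 29)


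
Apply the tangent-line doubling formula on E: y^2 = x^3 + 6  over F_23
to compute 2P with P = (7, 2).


Doubling: s = (3 x1^2 + a) / (2 y1)
s = (3*7^2 + 0) / (2*2) mod 23 = 8
x3 = s^2 - 2 x1 mod 23 = 8^2 - 2*7 = 4
y3 = s (x1 - x3) - y1 mod 23 = 8 * (7 - 4) - 2 = 22

2P = (4, 22)


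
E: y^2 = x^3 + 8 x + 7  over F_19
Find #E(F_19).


For each x in F_19, count y with y^2 = x^3 + 8 x + 7 mod 19:
  x = 0: RHS = 7, y in [8, 11]  -> 2 point(s)
  x = 1: RHS = 16, y in [4, 15]  -> 2 point(s)
  x = 3: RHS = 1, y in [1, 18]  -> 2 point(s)
  x = 5: RHS = 1, y in [1, 18]  -> 2 point(s)
  x = 6: RHS = 5, y in [9, 10]  -> 2 point(s)
  x = 7: RHS = 7, y in [8, 11]  -> 2 point(s)
  x = 10: RHS = 4, y in [2, 17]  -> 2 point(s)
  x = 11: RHS = 1, y in [1, 18]  -> 2 point(s)
  x = 12: RHS = 7, y in [8, 11]  -> 2 point(s)
  x = 13: RHS = 9, y in [3, 16]  -> 2 point(s)
  x = 15: RHS = 6, y in [5, 14]  -> 2 point(s)
  x = 18: RHS = 17, y in [6, 13]  -> 2 point(s)
Affine points: 24. Add the point at infinity: total = 25.

#E(F_19) = 25


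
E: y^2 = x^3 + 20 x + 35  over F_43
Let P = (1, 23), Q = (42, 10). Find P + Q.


P != Q, so use the chord formula.
s = (y2 - y1) / (x2 - x1) = (30) / (41) mod 43 = 28
x3 = s^2 - x1 - x2 mod 43 = 28^2 - 1 - 42 = 10
y3 = s (x1 - x3) - y1 mod 43 = 28 * (1 - 10) - 23 = 26

P + Q = (10, 26)


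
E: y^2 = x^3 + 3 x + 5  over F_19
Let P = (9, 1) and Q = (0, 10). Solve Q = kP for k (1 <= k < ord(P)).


Enumerate multiples of P until we hit Q = (0, 10):
  1P = (9, 1)
  2P = (6, 7)
  3P = (8, 16)
  4P = (18, 1)
  5P = (11, 18)
  6P = (0, 9)
  7P = (0, 10)
Match found at i = 7.

k = 7


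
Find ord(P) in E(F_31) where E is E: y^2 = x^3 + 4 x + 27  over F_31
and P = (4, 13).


Compute successive multiples of P until we hit O:
  1P = (4, 13)
  2P = (27, 3)
  3P = (19, 7)
  4P = (28, 9)
  5P = (24, 11)
  6P = (12, 25)
  7P = (25, 2)
  8P = (6, 22)
  ... (continuing to 33P)
  33P = O

ord(P) = 33


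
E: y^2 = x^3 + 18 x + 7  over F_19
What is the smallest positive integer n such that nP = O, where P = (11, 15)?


Compute successive multiples of P until we hit O:
  1P = (11, 15)
  2P = (8, 6)
  3P = (9, 10)
  4P = (10, 16)
  5P = (18, 11)
  6P = (7, 18)
  7P = (17, 18)
  8P = (15, 2)
  ... (continuing to 25P)
  25P = O

ord(P) = 25


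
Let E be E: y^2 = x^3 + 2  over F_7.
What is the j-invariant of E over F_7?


Delta = -16(4 a^3 + 27 b^2) mod 7 = 1
-1728 * (4 a)^3 = -1728 * (4*0)^3 mod 7 = 0
j = 0 * 1^(-1) mod 7 = 0

j = 0 (mod 7)


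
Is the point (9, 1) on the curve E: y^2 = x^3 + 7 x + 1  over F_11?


Check whether y^2 = x^3 + 7 x + 1 (mod 11) for (x, y) = (9, 1).
LHS: y^2 = 1^2 mod 11 = 1
RHS: x^3 + 7 x + 1 = 9^3 + 7*9 + 1 mod 11 = 1
LHS = RHS

Yes, on the curve


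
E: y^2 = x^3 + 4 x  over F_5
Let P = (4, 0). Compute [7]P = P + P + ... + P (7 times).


k = 7 = 111_2 (binary, LSB first: 111)
Double-and-add from P = (4, 0):
  bit 0 = 1: acc = O + (4, 0) = (4, 0)
  bit 1 = 1: acc = (4, 0) + O = (4, 0)
  bit 2 = 1: acc = (4, 0) + O = (4, 0)

7P = (4, 0)


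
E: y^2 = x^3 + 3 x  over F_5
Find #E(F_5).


For each x in F_5, count y with y^2 = x^3 + 3 x + 0 mod 5:
  x = 0: RHS = 0, y in [0]  -> 1 point(s)
  x = 1: RHS = 4, y in [2, 3]  -> 2 point(s)
  x = 2: RHS = 4, y in [2, 3]  -> 2 point(s)
  x = 3: RHS = 1, y in [1, 4]  -> 2 point(s)
  x = 4: RHS = 1, y in [1, 4]  -> 2 point(s)
Affine points: 9. Add the point at infinity: total = 10.

#E(F_5) = 10


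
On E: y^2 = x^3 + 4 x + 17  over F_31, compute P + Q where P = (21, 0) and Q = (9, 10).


P != Q, so use the chord formula.
s = (y2 - y1) / (x2 - x1) = (10) / (19) mod 31 = 25
x3 = s^2 - x1 - x2 mod 31 = 25^2 - 21 - 9 = 6
y3 = s (x1 - x3) - y1 mod 31 = 25 * (21 - 6) - 0 = 3

P + Q = (6, 3)


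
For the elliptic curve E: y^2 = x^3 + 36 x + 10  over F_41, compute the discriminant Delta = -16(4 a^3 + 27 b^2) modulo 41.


4 a^3 + 27 b^2 = 4*36^3 + 27*10^2 = 186624 + 2700 = 189324
Delta = -16 * (189324) = -3029184
Delta mod 41 = 19

Delta = 19 (mod 41)


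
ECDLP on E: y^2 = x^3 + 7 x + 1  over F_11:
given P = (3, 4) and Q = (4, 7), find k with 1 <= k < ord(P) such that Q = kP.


Enumerate multiples of P until we hit Q = (4, 7):
  1P = (3, 4)
  2P = (10, 2)
  3P = (1, 8)
  4P = (0, 1)
  5P = (9, 1)
  6P = (2, 1)
  7P = (4, 4)
  8P = (4, 7)
Match found at i = 8.

k = 8


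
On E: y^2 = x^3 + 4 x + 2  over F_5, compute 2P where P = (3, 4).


Doubling: s = (3 x1^2 + a) / (2 y1)
s = (3*3^2 + 4) / (2*4) mod 5 = 2
x3 = s^2 - 2 x1 mod 5 = 2^2 - 2*3 = 3
y3 = s (x1 - x3) - y1 mod 5 = 2 * (3 - 3) - 4 = 1

2P = (3, 1)


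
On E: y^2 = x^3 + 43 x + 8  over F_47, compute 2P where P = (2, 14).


Doubling: s = (3 x1^2 + a) / (2 y1)
s = (3*2^2 + 43) / (2*14) mod 47 = 7
x3 = s^2 - 2 x1 mod 47 = 7^2 - 2*2 = 45
y3 = s (x1 - x3) - y1 mod 47 = 7 * (2 - 45) - 14 = 14

2P = (45, 14)


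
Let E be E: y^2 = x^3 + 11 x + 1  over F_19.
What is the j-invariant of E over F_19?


Delta = -16(4 a^3 + 27 b^2) mod 19 = 17
-1728 * (4 a)^3 = -1728 * (4*11)^3 mod 19 = 7
j = 7 * 17^(-1) mod 19 = 6

j = 6 (mod 19)


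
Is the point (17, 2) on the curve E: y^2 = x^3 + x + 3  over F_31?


Check whether y^2 = x^3 + 1 x + 3 (mod 31) for (x, y) = (17, 2).
LHS: y^2 = 2^2 mod 31 = 4
RHS: x^3 + 1 x + 3 = 17^3 + 1*17 + 3 mod 31 = 4
LHS = RHS

Yes, on the curve


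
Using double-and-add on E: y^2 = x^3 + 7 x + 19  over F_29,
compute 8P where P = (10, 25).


k = 8 = 1000_2 (binary, LSB first: 0001)
Double-and-add from P = (10, 25):
  bit 0 = 0: acc unchanged = O
  bit 1 = 0: acc unchanged = O
  bit 2 = 0: acc unchanged = O
  bit 3 = 1: acc = O + (10, 4) = (10, 4)

8P = (10, 4)


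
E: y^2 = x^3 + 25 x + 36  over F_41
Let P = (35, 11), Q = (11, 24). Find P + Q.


P != Q, so use the chord formula.
s = (y2 - y1) / (x2 - x1) = (13) / (17) mod 41 = 8
x3 = s^2 - x1 - x2 mod 41 = 8^2 - 35 - 11 = 18
y3 = s (x1 - x3) - y1 mod 41 = 8 * (35 - 18) - 11 = 2

P + Q = (18, 2)


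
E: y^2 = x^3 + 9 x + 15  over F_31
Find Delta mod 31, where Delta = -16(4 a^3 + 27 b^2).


4 a^3 + 27 b^2 = 4*9^3 + 27*15^2 = 2916 + 6075 = 8991
Delta = -16 * (8991) = -143856
Delta mod 31 = 15

Delta = 15 (mod 31)


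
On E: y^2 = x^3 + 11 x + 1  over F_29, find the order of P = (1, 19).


Compute successive multiples of P until we hit O:
  1P = (1, 19)
  2P = (4, 15)
  3P = (0, 28)
  4P = (22, 25)
  5P = (12, 11)
  6P = (23, 26)
  7P = (6, 15)
  8P = (18, 12)
  ... (continuing to 32P)
  32P = O

ord(P) = 32


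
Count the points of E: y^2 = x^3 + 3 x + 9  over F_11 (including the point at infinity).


For each x in F_11, count y with y^2 = x^3 + 3 x + 9 mod 11:
  x = 0: RHS = 9, y in [3, 8]  -> 2 point(s)
  x = 2: RHS = 1, y in [1, 10]  -> 2 point(s)
  x = 3: RHS = 1, y in [1, 10]  -> 2 point(s)
  x = 6: RHS = 1, y in [1, 10]  -> 2 point(s)
  x = 10: RHS = 5, y in [4, 7]  -> 2 point(s)
Affine points: 10. Add the point at infinity: total = 11.

#E(F_11) = 11


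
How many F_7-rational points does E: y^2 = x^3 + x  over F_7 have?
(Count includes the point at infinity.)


For each x in F_7, count y with y^2 = x^3 + 1 x + 0 mod 7:
  x = 0: RHS = 0, y in [0]  -> 1 point(s)
  x = 1: RHS = 2, y in [3, 4]  -> 2 point(s)
  x = 3: RHS = 2, y in [3, 4]  -> 2 point(s)
  x = 5: RHS = 4, y in [2, 5]  -> 2 point(s)
Affine points: 7. Add the point at infinity: total = 8.

#E(F_7) = 8


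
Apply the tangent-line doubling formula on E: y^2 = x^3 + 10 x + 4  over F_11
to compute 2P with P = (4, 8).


Doubling: s = (3 x1^2 + a) / (2 y1)
s = (3*4^2 + 10) / (2*8) mod 11 = 5
x3 = s^2 - 2 x1 mod 11 = 5^2 - 2*4 = 6
y3 = s (x1 - x3) - y1 mod 11 = 5 * (4 - 6) - 8 = 4

2P = (6, 4)


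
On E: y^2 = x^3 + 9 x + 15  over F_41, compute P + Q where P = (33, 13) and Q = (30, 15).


P != Q, so use the chord formula.
s = (y2 - y1) / (x2 - x1) = (2) / (38) mod 41 = 13
x3 = s^2 - x1 - x2 mod 41 = 13^2 - 33 - 30 = 24
y3 = s (x1 - x3) - y1 mod 41 = 13 * (33 - 24) - 13 = 22

P + Q = (24, 22)


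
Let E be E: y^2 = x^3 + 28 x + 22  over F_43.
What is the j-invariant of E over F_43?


Delta = -16(4 a^3 + 27 b^2) mod 43 = 32
-1728 * (4 a)^3 = -1728 * (4*28)^3 mod 43 = 2
j = 2 * 32^(-1) mod 43 = 35

j = 35 (mod 43)


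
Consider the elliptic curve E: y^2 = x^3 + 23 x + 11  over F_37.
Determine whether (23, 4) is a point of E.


Check whether y^2 = x^3 + 23 x + 11 (mod 37) for (x, y) = (23, 4).
LHS: y^2 = 4^2 mod 37 = 16
RHS: x^3 + 23 x + 11 = 23^3 + 23*23 + 11 mod 37 = 16
LHS = RHS

Yes, on the curve


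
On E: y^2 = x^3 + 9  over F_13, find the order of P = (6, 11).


Compute successive multiples of P until we hit O:
  1P = (6, 11)
  2P = (2, 11)
  3P = (5, 2)
  4P = (5, 11)
  5P = (2, 2)
  6P = (6, 2)
  7P = O

ord(P) = 7


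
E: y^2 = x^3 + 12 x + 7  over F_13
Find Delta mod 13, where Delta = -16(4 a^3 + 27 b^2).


4 a^3 + 27 b^2 = 4*12^3 + 27*7^2 = 6912 + 1323 = 8235
Delta = -16 * (8235) = -131760
Delta mod 13 = 8

Delta = 8 (mod 13)


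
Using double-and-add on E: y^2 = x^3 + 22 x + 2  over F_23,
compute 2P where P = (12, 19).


k = 2 = 10_2 (binary, LSB first: 01)
Double-and-add from P = (12, 19):
  bit 0 = 0: acc unchanged = O
  bit 1 = 1: acc = O + (1, 18) = (1, 18)

2P = (1, 18)


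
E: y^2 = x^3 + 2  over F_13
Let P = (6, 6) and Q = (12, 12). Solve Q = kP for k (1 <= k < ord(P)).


Enumerate multiples of P until we hit Q = (12, 12):
  1P = (6, 6)
  2P = (4, 12)
  3P = (12, 12)
Match found at i = 3.

k = 3


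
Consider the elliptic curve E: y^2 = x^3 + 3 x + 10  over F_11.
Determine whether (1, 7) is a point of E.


Check whether y^2 = x^3 + 3 x + 10 (mod 11) for (x, y) = (1, 7).
LHS: y^2 = 7^2 mod 11 = 5
RHS: x^3 + 3 x + 10 = 1^3 + 3*1 + 10 mod 11 = 3
LHS != RHS

No, not on the curve


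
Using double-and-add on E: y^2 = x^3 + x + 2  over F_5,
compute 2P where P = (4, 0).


k = 2 = 10_2 (binary, LSB first: 01)
Double-and-add from P = (4, 0):
  bit 0 = 0: acc unchanged = O
  bit 1 = 1: acc = O + O = O

2P = O


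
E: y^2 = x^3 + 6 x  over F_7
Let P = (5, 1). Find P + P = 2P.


Doubling: s = (3 x1^2 + a) / (2 y1)
s = (3*5^2 + 6) / (2*1) mod 7 = 2
x3 = s^2 - 2 x1 mod 7 = 2^2 - 2*5 = 1
y3 = s (x1 - x3) - y1 mod 7 = 2 * (5 - 1) - 1 = 0

2P = (1, 0)


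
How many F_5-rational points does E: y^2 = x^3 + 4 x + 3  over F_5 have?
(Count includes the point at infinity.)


For each x in F_5, count y with y^2 = x^3 + 4 x + 3 mod 5:
  x = 2: RHS = 4, y in [2, 3]  -> 2 point(s)
Affine points: 2. Add the point at infinity: total = 3.

#E(F_5) = 3


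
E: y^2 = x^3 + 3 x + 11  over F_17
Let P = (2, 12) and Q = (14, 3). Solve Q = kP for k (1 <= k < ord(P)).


Enumerate multiples of P until we hit Q = (14, 3):
  1P = (2, 12)
  2P = (11, 10)
  3P = (3, 9)
  4P = (4, 11)
  5P = (7, 16)
  6P = (10, 2)
  7P = (14, 3)
Match found at i = 7.

k = 7


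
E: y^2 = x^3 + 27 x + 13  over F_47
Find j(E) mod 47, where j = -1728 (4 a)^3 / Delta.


Delta = -16(4 a^3 + 27 b^2) mod 47 = 12
-1728 * (4 a)^3 = -1728 * (4*27)^3 mod 47 = 10
j = 10 * 12^(-1) mod 47 = 40

j = 40 (mod 47)


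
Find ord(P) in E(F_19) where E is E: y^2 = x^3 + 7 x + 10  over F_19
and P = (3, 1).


Compute successive multiples of P until we hit O:
  1P = (3, 1)
  2P = (17, 8)
  3P = (4, 8)
  4P = (4, 11)
  5P = (17, 11)
  6P = (3, 18)
  7P = O

ord(P) = 7


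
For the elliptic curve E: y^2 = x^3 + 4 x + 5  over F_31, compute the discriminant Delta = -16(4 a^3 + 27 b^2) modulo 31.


4 a^3 + 27 b^2 = 4*4^3 + 27*5^2 = 256 + 675 = 931
Delta = -16 * (931) = -14896
Delta mod 31 = 15

Delta = 15 (mod 31)


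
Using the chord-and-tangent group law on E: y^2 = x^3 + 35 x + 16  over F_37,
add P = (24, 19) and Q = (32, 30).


P != Q, so use the chord formula.
s = (y2 - y1) / (x2 - x1) = (11) / (8) mod 37 = 6
x3 = s^2 - x1 - x2 mod 37 = 6^2 - 24 - 32 = 17
y3 = s (x1 - x3) - y1 mod 37 = 6 * (24 - 17) - 19 = 23

P + Q = (17, 23)


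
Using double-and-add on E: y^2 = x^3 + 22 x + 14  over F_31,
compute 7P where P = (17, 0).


k = 7 = 111_2 (binary, LSB first: 111)
Double-and-add from P = (17, 0):
  bit 0 = 1: acc = O + (17, 0) = (17, 0)
  bit 1 = 1: acc = (17, 0) + O = (17, 0)
  bit 2 = 1: acc = (17, 0) + O = (17, 0)

7P = (17, 0)


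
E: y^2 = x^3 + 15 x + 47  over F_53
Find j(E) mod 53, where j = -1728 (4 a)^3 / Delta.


Delta = -16(4 a^3 + 27 b^2) mod 53 = 5
-1728 * (4 a)^3 = -1728 * (4*15)^3 mod 53 = 48
j = 48 * 5^(-1) mod 53 = 52

j = 52 (mod 53)


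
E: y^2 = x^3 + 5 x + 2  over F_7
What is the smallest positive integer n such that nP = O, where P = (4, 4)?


Compute successive multiples of P until we hit O:
  1P = (4, 4)
  2P = (1, 1)
  3P = (3, 4)
  4P = (0, 3)
  5P = (0, 4)
  6P = (3, 3)
  7P = (1, 6)
  8P = (4, 3)
  ... (continuing to 9P)
  9P = O

ord(P) = 9


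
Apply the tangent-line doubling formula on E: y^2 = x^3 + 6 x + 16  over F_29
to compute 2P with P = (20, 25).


Doubling: s = (3 x1^2 + a) / (2 y1)
s = (3*20^2 + 6) / (2*25) mod 29 = 16
x3 = s^2 - 2 x1 mod 29 = 16^2 - 2*20 = 13
y3 = s (x1 - x3) - y1 mod 29 = 16 * (20 - 13) - 25 = 0

2P = (13, 0)


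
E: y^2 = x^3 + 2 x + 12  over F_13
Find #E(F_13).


For each x in F_13, count y with y^2 = x^3 + 2 x + 12 mod 13:
  x = 0: RHS = 12, y in [5, 8]  -> 2 point(s)
  x = 5: RHS = 4, y in [2, 11]  -> 2 point(s)
  x = 11: RHS = 0, y in [0]  -> 1 point(s)
  x = 12: RHS = 9, y in [3, 10]  -> 2 point(s)
Affine points: 7. Add the point at infinity: total = 8.

#E(F_13) = 8


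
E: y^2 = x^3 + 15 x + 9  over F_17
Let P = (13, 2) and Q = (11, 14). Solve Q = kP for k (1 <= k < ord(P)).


Enumerate multiples of P until we hit Q = (11, 14):
  1P = (13, 2)
  2P = (0, 3)
  3P = (3, 9)
  4P = (2, 9)
  5P = (1, 12)
  6P = (7, 10)
  7P = (12, 8)
  8P = (11, 3)
  9P = (6, 3)
  10P = (6, 14)
  11P = (11, 14)
Match found at i = 11.

k = 11


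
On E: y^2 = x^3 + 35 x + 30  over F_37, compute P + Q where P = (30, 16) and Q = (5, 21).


P != Q, so use the chord formula.
s = (y2 - y1) / (x2 - x1) = (5) / (12) mod 37 = 22
x3 = s^2 - x1 - x2 mod 37 = 22^2 - 30 - 5 = 5
y3 = s (x1 - x3) - y1 mod 37 = 22 * (30 - 5) - 16 = 16

P + Q = (5, 16)


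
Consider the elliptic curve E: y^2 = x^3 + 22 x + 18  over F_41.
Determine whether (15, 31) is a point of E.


Check whether y^2 = x^3 + 22 x + 18 (mod 41) for (x, y) = (15, 31).
LHS: y^2 = 31^2 mod 41 = 18
RHS: x^3 + 22 x + 18 = 15^3 + 22*15 + 18 mod 41 = 33
LHS != RHS

No, not on the curve


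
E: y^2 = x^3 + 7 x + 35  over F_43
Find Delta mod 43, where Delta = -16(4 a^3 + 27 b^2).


4 a^3 + 27 b^2 = 4*7^3 + 27*35^2 = 1372 + 33075 = 34447
Delta = -16 * (34447) = -551152
Delta mod 43 = 22

Delta = 22 (mod 43)


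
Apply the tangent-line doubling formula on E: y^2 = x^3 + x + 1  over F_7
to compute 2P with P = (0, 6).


Doubling: s = (3 x1^2 + a) / (2 y1)
s = (3*0^2 + 1) / (2*6) mod 7 = 3
x3 = s^2 - 2 x1 mod 7 = 3^2 - 2*0 = 2
y3 = s (x1 - x3) - y1 mod 7 = 3 * (0 - 2) - 6 = 2

2P = (2, 2)


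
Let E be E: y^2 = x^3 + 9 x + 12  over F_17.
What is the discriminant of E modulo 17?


4 a^3 + 27 b^2 = 4*9^3 + 27*12^2 = 2916 + 3888 = 6804
Delta = -16 * (6804) = -108864
Delta mod 17 = 4

Delta = 4 (mod 17)


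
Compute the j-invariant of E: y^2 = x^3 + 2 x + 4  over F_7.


Delta = -16(4 a^3 + 27 b^2) mod 7 = 3
-1728 * (4 a)^3 = -1728 * (4*2)^3 mod 7 = 1
j = 1 * 3^(-1) mod 7 = 5

j = 5 (mod 7)


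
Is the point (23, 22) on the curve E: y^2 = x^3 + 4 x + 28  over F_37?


Check whether y^2 = x^3 + 4 x + 28 (mod 37) for (x, y) = (23, 22).
LHS: y^2 = 22^2 mod 37 = 3
RHS: x^3 + 4 x + 28 = 23^3 + 4*23 + 28 mod 37 = 3
LHS = RHS

Yes, on the curve


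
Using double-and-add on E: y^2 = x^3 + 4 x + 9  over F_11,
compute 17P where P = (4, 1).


k = 17 = 10001_2 (binary, LSB first: 10001)
Double-and-add from P = (4, 1):
  bit 0 = 1: acc = O + (4, 1) = (4, 1)
  bit 1 = 0: acc unchanged = (4, 1)
  bit 2 = 0: acc unchanged = (4, 1)
  bit 3 = 0: acc unchanged = (4, 1)
  bit 4 = 1: acc = (4, 1) + (8, 6) = (4, 10)

17P = (4, 10)


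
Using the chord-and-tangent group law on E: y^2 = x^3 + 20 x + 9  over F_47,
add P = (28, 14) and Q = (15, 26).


P != Q, so use the chord formula.
s = (y2 - y1) / (x2 - x1) = (12) / (34) mod 47 = 28
x3 = s^2 - x1 - x2 mod 47 = 28^2 - 28 - 15 = 36
y3 = s (x1 - x3) - y1 mod 47 = 28 * (28 - 36) - 14 = 44

P + Q = (36, 44)


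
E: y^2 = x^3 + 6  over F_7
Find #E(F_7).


For each x in F_7, count y with y^2 = x^3 + 0 x + 6 mod 7:
  x = 1: RHS = 0, y in [0]  -> 1 point(s)
  x = 2: RHS = 0, y in [0]  -> 1 point(s)
  x = 4: RHS = 0, y in [0]  -> 1 point(s)
Affine points: 3. Add the point at infinity: total = 4.

#E(F_7) = 4


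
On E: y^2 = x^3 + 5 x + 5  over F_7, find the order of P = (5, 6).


Compute successive multiples of P until we hit O:
  1P = (5, 6)
  2P = (1, 2)
  3P = (2, 4)
  4P = (2, 3)
  5P = (1, 5)
  6P = (5, 1)
  7P = O

ord(P) = 7


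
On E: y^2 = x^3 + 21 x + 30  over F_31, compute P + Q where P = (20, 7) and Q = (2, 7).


P != Q, so use the chord formula.
s = (y2 - y1) / (x2 - x1) = (0) / (13) mod 31 = 0
x3 = s^2 - x1 - x2 mod 31 = 0^2 - 20 - 2 = 9
y3 = s (x1 - x3) - y1 mod 31 = 0 * (20 - 9) - 7 = 24

P + Q = (9, 24)


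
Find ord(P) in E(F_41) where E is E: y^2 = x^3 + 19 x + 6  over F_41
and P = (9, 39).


Compute successive multiples of P until we hit O:
  1P = (9, 39)
  2P = (39, 40)
  3P = (13, 21)
  4P = (29, 10)
  5P = (5, 29)
  6P = (23, 8)
  7P = (7, 21)
  8P = (24, 31)
  ... (continuing to 45P)
  45P = O

ord(P) = 45


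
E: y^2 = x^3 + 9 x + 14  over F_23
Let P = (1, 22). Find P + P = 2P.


Doubling: s = (3 x1^2 + a) / (2 y1)
s = (3*1^2 + 9) / (2*22) mod 23 = 17
x3 = s^2 - 2 x1 mod 23 = 17^2 - 2*1 = 11
y3 = s (x1 - x3) - y1 mod 23 = 17 * (1 - 11) - 22 = 15

2P = (11, 15)


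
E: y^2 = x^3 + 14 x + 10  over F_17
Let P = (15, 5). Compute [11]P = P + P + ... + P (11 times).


k = 11 = 1011_2 (binary, LSB first: 1101)
Double-and-add from P = (15, 5):
  bit 0 = 1: acc = O + (15, 5) = (15, 5)
  bit 1 = 1: acc = (15, 5) + (6, 15) = (5, 16)
  bit 2 = 0: acc unchanged = (5, 16)
  bit 3 = 1: acc = (5, 16) + (9, 10) = (1, 12)

11P = (1, 12)


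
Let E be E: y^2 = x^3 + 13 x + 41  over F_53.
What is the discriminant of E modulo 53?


4 a^3 + 27 b^2 = 4*13^3 + 27*41^2 = 8788 + 45387 = 54175
Delta = -16 * (54175) = -866800
Delta mod 53 = 15

Delta = 15 (mod 53)


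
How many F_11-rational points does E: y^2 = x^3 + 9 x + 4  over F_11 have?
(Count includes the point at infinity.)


For each x in F_11, count y with y^2 = x^3 + 9 x + 4 mod 11:
  x = 0: RHS = 4, y in [2, 9]  -> 2 point(s)
  x = 1: RHS = 3, y in [5, 6]  -> 2 point(s)
  x = 3: RHS = 3, y in [5, 6]  -> 2 point(s)
  x = 4: RHS = 5, y in [4, 7]  -> 2 point(s)
  x = 5: RHS = 9, y in [3, 8]  -> 2 point(s)
  x = 7: RHS = 3, y in [5, 6]  -> 2 point(s)
  x = 8: RHS = 5, y in [4, 7]  -> 2 point(s)
  x = 9: RHS = 0, y in [0]  -> 1 point(s)
  x = 10: RHS = 5, y in [4, 7]  -> 2 point(s)
Affine points: 17. Add the point at infinity: total = 18.

#E(F_11) = 18


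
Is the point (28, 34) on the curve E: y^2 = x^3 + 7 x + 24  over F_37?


Check whether y^2 = x^3 + 7 x + 24 (mod 37) for (x, y) = (28, 34).
LHS: y^2 = 34^2 mod 37 = 9
RHS: x^3 + 7 x + 24 = 28^3 + 7*28 + 24 mod 37 = 9
LHS = RHS

Yes, on the curve


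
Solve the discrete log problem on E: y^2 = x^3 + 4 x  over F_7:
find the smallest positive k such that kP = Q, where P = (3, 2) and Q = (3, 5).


Enumerate multiples of P until we hit Q = (3, 5):
  1P = (3, 2)
  2P = (2, 4)
  3P = (6, 4)
  4P = (0, 0)
  5P = (6, 3)
  6P = (2, 3)
  7P = (3, 5)
Match found at i = 7.

k = 7


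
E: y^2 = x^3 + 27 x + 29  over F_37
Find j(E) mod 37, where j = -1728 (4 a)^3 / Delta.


Delta = -16(4 a^3 + 27 b^2) mod 37 = 18
-1728 * (4 a)^3 = -1728 * (4*27)^3 mod 37 = 36
j = 36 * 18^(-1) mod 37 = 2

j = 2 (mod 37)


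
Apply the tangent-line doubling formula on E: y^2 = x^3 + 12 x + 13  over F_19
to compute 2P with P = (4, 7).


Doubling: s = (3 x1^2 + a) / (2 y1)
s = (3*4^2 + 12) / (2*7) mod 19 = 7
x3 = s^2 - 2 x1 mod 19 = 7^2 - 2*4 = 3
y3 = s (x1 - x3) - y1 mod 19 = 7 * (4 - 3) - 7 = 0

2P = (3, 0)


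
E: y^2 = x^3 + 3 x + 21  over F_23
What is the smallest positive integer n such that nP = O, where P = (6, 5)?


Compute successive multiples of P until we hit O:
  1P = (6, 5)
  2P = (13, 7)
  3P = (13, 16)
  4P = (6, 18)
  5P = O

ord(P) = 5


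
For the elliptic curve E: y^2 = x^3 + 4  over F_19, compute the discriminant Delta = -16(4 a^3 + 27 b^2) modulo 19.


4 a^3 + 27 b^2 = 4*0^3 + 27*4^2 = 0 + 432 = 432
Delta = -16 * (432) = -6912
Delta mod 19 = 4

Delta = 4 (mod 19)


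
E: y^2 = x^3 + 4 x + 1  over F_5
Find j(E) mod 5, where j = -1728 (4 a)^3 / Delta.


Delta = -16(4 a^3 + 27 b^2) mod 5 = 2
-1728 * (4 a)^3 = -1728 * (4*4)^3 mod 5 = 2
j = 2 * 2^(-1) mod 5 = 1

j = 1 (mod 5)


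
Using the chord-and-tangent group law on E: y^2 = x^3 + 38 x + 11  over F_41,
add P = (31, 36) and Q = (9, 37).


P != Q, so use the chord formula.
s = (y2 - y1) / (x2 - x1) = (1) / (19) mod 41 = 13
x3 = s^2 - x1 - x2 mod 41 = 13^2 - 31 - 9 = 6
y3 = s (x1 - x3) - y1 mod 41 = 13 * (31 - 6) - 36 = 2

P + Q = (6, 2)
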